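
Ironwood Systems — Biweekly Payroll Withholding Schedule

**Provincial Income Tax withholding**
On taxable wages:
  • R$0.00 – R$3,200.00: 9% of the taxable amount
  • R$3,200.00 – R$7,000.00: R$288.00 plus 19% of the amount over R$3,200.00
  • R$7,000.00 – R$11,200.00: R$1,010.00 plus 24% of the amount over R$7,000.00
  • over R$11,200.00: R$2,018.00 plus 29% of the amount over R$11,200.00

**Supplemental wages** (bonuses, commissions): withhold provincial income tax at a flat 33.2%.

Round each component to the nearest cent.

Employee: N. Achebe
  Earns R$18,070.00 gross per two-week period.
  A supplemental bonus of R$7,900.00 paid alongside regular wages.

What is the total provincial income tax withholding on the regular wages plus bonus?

Provincial Income Tax: taxable = R$18,070.00
  R$2,018.00 + 29% × (R$18,070.00 − R$11,200.00) = R$2,018.00 + 29% × R$6,870.00 = R$4,010.30
Supplemental (33.2% flat on bonus): 33.2% × R$7,900.00 = R$2,622.80
Total provincial income tax: R$4,010.30 + R$2,622.80 = R$6,633.10

R$6,633.10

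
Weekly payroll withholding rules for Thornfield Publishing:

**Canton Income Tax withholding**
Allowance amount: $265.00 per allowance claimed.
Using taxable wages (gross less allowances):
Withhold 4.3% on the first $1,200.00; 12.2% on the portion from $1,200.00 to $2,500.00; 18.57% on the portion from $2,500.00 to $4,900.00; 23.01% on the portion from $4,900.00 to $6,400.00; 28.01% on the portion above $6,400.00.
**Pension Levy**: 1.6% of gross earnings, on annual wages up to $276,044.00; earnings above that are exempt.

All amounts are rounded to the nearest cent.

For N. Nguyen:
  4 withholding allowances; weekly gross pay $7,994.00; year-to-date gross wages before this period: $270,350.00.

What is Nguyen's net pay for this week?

Canton Income Tax: taxable = $7,994.00 − 4×$265.00 = $6,934.00
  $1,001.03 + 28.01% × ($6,934.00 − $6,400.00) = $1,001.03 + 28.01% × $534.00 = $1,150.60
Pension Levy: cap $276,044.00 − YTD $270,350.00 = $5,694.00 subject; 1.6% × $5,694.00 = $91.10
Total withheld: $1,150.60 + $91.10 = $1,241.70
Net pay: $7,994.00 − $1,241.70 = $6,752.30

$6,752.30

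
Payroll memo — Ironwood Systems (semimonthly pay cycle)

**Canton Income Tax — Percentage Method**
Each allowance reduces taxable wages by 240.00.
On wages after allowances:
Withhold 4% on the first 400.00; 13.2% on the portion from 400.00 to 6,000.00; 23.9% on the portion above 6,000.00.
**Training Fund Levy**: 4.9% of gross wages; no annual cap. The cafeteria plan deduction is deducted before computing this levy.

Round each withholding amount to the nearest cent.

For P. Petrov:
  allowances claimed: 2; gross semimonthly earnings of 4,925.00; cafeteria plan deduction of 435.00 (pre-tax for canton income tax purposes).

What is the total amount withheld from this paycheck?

Canton Income Tax: taxable = 4,925.00 − 435.00 − 2×240.00 = 4,010.00
  16.00 + 13.2% × (4,010.00 − 400.00) = 16.00 + 13.2% × 3,610.00 = 492.52
Training Fund Levy: 4.9% × 4,490.00 = 220.01
Total: 492.52 + 220.01 = 712.53

712.53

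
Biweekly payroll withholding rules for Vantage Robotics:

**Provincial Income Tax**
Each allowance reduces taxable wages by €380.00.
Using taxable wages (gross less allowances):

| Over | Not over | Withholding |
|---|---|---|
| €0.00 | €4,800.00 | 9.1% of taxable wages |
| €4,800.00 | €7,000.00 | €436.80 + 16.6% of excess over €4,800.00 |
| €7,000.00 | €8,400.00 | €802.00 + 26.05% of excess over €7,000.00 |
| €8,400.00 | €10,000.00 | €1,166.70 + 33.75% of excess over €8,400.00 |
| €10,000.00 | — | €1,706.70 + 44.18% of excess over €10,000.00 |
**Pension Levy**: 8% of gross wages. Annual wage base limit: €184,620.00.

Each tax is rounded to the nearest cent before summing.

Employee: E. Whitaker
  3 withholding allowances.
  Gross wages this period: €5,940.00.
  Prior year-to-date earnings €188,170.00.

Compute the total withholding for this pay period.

Provincial Income Tax: taxable = €5,940.00 − 3×€380.00 = €4,800.00
  9.1% × €4,800.00 = €436.80
Pension Levy: YTD €188,170.00 ≥ cap €184,620.00 → €0.00
Total: €436.80 + €0.00 = €436.80

€436.80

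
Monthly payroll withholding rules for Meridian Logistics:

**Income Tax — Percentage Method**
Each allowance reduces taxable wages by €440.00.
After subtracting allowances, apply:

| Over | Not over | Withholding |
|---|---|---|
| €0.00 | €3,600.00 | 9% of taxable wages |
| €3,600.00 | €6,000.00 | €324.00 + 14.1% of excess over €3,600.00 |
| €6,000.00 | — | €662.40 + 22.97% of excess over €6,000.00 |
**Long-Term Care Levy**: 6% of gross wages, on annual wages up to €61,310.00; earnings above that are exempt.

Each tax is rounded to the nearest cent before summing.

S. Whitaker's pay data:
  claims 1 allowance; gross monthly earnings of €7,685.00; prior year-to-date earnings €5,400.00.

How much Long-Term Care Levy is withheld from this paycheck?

Long-Term Care Levy: 6% × €7,685.00 = €461.10

€461.10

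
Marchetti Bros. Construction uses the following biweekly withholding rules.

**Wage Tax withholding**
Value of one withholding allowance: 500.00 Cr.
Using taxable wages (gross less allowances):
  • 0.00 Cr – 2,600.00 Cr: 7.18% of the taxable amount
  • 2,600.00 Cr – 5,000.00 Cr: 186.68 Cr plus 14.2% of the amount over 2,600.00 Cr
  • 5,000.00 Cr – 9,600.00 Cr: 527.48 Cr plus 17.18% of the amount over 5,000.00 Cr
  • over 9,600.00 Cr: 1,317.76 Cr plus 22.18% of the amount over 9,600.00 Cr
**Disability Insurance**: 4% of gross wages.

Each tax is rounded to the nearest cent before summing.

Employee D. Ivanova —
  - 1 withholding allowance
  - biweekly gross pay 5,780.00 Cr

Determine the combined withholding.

806.78 Cr

Wage Tax: taxable = 5,780.00 Cr − 1×500.00 Cr = 5,280.00 Cr
  527.48 Cr + 17.18% × (5,280.00 Cr − 5,000.00 Cr) = 527.48 Cr + 17.18% × 280.00 Cr = 575.58 Cr
Disability Insurance: 4% × 5,780.00 Cr = 231.20 Cr
Total: 575.58 Cr + 231.20 Cr = 806.78 Cr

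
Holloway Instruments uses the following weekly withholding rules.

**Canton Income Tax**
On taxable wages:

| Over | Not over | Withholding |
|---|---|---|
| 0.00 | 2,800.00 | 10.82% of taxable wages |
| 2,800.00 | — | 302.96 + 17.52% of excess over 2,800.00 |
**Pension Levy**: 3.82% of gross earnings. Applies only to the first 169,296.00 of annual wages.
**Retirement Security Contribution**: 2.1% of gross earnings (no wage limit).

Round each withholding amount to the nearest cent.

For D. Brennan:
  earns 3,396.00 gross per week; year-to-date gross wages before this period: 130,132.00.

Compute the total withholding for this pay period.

Canton Income Tax: taxable = 3,396.00
  302.96 + 17.52% × (3,396.00 − 2,800.00) = 302.96 + 17.52% × 596.00 = 407.38
Pension Levy: 3.82% × 3,396.00 = 129.73
Retirement Security Contribution: 2.1% × 3,396.00 = 71.32
Total: 407.38 + 129.73 + 71.32 = 608.43

608.43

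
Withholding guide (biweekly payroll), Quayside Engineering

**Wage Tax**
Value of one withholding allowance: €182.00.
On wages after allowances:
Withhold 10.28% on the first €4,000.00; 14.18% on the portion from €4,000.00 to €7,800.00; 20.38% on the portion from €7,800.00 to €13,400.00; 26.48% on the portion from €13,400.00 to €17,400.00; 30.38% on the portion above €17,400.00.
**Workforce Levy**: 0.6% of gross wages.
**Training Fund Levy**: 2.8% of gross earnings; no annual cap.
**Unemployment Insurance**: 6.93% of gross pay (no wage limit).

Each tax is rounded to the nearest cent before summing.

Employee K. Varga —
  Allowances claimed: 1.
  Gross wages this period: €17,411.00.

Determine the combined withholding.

Wage Tax: taxable = €17,411.00 − 1×€182.00 = €17,229.00
  €2,091.32 + 26.48% × (€17,229.00 − €13,400.00) = €2,091.32 + 26.48% × €3,829.00 = €3,105.24
Workforce Levy: 0.6% × €17,411.00 = €104.47
Training Fund Levy: 2.8% × €17,411.00 = €487.51
Unemployment Insurance: 6.93% × €17,411.00 = €1,206.58
Total: €3,105.24 + €104.47 + €487.51 + €1,206.58 = €4,903.80

€4,903.80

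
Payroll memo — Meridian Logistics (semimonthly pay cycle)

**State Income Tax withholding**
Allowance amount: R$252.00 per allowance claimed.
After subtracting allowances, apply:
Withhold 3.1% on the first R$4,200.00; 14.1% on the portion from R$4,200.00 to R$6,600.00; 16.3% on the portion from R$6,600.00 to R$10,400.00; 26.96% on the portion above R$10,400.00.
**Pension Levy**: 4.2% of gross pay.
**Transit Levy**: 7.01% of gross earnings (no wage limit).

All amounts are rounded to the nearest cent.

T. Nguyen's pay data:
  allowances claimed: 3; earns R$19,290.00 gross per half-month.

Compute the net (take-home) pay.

State Income Tax: taxable = R$19,290.00 − 3×R$252.00 = R$18,534.00
  R$1,088.00 + 26.96% × (R$18,534.00 − R$10,400.00) = R$1,088.00 + 26.96% × R$8,134.00 = R$3,280.93
Pension Levy: 4.2% × R$19,290.00 = R$810.18
Transit Levy: 7.01% × R$19,290.00 = R$1,352.23
Total withheld: R$3,280.93 + R$810.18 + R$1,352.23 = R$5,443.34
Net pay: R$19,290.00 − R$5,443.34 = R$13,846.66

R$13,846.66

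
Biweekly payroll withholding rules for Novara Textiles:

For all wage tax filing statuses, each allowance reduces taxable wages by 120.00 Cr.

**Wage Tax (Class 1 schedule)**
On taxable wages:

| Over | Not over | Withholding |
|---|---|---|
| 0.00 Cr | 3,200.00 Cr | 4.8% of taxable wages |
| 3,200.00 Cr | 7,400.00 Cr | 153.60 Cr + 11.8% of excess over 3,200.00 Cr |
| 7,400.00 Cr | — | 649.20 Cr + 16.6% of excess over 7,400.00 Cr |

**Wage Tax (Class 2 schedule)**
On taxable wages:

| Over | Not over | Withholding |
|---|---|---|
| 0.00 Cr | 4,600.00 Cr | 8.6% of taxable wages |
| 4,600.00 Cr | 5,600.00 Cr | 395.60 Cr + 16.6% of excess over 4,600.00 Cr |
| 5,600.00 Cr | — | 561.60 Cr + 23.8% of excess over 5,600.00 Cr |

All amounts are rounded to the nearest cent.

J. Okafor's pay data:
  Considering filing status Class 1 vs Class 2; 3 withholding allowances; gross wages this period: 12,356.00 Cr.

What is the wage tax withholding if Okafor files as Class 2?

2,083.85 Cr

Wage Tax (Class 2): taxable = 12,356.00 Cr − 3×120.00 Cr = 11,996.00 Cr
  561.60 Cr + 23.8% × (11,996.00 Cr − 5,600.00 Cr) = 561.60 Cr + 23.8% × 6,396.00 Cr = 2,083.85 Cr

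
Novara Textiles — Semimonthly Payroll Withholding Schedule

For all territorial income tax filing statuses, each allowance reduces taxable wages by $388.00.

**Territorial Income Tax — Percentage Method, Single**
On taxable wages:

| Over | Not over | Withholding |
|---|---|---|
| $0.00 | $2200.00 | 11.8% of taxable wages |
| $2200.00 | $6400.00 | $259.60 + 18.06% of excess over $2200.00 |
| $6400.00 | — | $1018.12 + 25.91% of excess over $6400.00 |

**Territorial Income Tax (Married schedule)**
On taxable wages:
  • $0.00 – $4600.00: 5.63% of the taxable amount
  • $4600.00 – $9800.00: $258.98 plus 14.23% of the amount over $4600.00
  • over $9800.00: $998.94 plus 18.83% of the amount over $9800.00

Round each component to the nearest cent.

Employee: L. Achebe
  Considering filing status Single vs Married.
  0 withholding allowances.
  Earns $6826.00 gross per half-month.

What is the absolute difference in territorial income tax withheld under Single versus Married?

$552.76

Territorial Income Tax (Single): taxable = $6826.00
  $1018.12 + 25.91% × ($6826.00 − $6400.00) = $1018.12 + 25.91% × $426.00 = $1128.50
Territorial Income Tax (Married): taxable = $6826.00
  $258.98 + 14.23% × ($6826.00 − $4600.00) = $258.98 + 14.23% × $2226.00 = $575.74
Difference: |$1128.50 − $575.74| = $552.76 (higher under Single)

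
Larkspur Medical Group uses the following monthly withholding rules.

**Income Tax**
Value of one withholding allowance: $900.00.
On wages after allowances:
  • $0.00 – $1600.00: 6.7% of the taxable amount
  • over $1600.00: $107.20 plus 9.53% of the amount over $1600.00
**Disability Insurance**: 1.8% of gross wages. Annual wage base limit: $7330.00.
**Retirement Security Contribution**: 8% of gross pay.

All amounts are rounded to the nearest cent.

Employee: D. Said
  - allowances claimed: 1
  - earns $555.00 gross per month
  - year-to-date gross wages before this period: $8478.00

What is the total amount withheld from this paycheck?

$44.40

Income Tax: taxable = $555.00 − 1×$900.00 = $-345.00
  Taxable ≤ 0 → $0.00
Disability Insurance: YTD $8478.00 ≥ cap $7330.00 → $0.00
Retirement Security Contribution: 8% × $555.00 = $44.40
Total: $0.00 + $0.00 + $44.40 = $44.40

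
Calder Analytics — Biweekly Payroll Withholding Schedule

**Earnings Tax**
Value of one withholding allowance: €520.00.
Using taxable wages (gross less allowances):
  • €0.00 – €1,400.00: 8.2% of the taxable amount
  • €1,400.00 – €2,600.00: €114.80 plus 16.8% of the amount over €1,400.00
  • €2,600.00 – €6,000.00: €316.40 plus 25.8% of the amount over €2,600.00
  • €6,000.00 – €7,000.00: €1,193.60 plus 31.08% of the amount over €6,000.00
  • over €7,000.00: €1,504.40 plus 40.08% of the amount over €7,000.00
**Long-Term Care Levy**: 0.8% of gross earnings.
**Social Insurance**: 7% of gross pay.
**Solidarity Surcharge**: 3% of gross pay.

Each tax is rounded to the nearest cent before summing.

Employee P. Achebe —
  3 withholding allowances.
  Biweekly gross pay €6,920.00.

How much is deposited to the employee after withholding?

€5,144.16

Earnings Tax: taxable = €6,920.00 − 3×€520.00 = €5,360.00
  €316.40 + 25.8% × (€5,360.00 − €2,600.00) = €316.40 + 25.8% × €2,760.00 = €1,028.48
Long-Term Care Levy: 0.8% × €6,920.00 = €55.36
Social Insurance: 7% × €6,920.00 = €484.40
Solidarity Surcharge: 3% × €6,920.00 = €207.60
Total withheld: €1,028.48 + €55.36 + €484.40 + €207.60 = €1,775.84
Net pay: €6,920.00 − €1,775.84 = €5,144.16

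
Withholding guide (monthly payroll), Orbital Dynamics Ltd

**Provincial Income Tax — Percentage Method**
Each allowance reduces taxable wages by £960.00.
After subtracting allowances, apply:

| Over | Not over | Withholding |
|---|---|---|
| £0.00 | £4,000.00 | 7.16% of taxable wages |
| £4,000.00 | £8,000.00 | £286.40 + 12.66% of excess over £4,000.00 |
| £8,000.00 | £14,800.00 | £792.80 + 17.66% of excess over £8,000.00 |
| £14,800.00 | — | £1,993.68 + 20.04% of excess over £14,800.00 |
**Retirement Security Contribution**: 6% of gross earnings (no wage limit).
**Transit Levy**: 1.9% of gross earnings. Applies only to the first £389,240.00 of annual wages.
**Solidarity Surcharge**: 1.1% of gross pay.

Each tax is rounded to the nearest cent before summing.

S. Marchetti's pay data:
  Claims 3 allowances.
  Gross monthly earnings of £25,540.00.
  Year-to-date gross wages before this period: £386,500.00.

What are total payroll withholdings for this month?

Provincial Income Tax: taxable = £25,540.00 − 3×£960.00 = £22,660.00
  £1,993.68 + 20.04% × (£22,660.00 − £14,800.00) = £1,993.68 + 20.04% × £7,860.00 = £3,568.82
Retirement Security Contribution: 6% × £25,540.00 = £1,532.40
Transit Levy: cap £389,240.00 − YTD £386,500.00 = £2,740.00 subject; 1.9% × £2,740.00 = £52.06
Solidarity Surcharge: 1.1% × £25,540.00 = £280.94
Total: £3,568.82 + £1,532.40 + £52.06 + £280.94 = £5,434.22

£5,434.22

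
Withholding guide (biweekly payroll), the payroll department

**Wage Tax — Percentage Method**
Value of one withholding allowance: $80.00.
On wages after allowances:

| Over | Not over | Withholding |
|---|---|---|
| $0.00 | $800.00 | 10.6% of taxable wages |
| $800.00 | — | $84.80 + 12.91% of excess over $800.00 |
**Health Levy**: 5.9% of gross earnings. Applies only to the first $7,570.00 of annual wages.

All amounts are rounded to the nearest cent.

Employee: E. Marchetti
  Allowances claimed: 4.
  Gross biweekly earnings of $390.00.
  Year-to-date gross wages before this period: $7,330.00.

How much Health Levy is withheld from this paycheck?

Health Levy: cap $7,570.00 − YTD $7,330.00 = $240.00 subject; 5.9% × $240.00 = $14.16

$14.16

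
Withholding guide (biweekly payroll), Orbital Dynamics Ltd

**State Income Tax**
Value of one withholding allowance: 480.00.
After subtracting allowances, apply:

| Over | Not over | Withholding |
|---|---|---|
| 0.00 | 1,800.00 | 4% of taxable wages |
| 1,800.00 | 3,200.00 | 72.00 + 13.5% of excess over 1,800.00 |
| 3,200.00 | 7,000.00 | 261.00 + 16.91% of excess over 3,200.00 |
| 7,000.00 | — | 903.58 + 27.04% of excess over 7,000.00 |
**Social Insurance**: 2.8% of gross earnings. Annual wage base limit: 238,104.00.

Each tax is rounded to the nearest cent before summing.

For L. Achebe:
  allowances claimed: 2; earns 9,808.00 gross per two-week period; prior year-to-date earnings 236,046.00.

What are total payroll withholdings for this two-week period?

1,460.90

State Income Tax: taxable = 9,808.00 − 2×480.00 = 8,848.00
  903.58 + 27.04% × (8,848.00 − 7,000.00) = 903.58 + 27.04% × 1,848.00 = 1,403.28
Social Insurance: cap 238,104.00 − YTD 236,046.00 = 2,058.00 subject; 2.8% × 2,058.00 = 57.62
Total: 1,403.28 + 57.62 = 1,460.90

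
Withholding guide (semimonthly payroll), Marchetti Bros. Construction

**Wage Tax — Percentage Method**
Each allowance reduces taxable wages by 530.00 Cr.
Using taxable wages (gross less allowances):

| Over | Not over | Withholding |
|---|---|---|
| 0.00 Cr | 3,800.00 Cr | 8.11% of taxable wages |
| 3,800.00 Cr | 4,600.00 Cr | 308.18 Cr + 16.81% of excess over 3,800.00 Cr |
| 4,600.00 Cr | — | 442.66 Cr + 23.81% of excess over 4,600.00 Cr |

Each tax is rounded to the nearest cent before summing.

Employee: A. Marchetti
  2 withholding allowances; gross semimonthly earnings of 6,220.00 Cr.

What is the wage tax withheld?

576.00 Cr

Wage Tax: taxable = 6,220.00 Cr − 2×530.00 Cr = 5,160.00 Cr
  442.66 Cr + 23.81% × (5,160.00 Cr − 4,600.00 Cr) = 442.66 Cr + 23.81% × 560.00 Cr = 576.00 Cr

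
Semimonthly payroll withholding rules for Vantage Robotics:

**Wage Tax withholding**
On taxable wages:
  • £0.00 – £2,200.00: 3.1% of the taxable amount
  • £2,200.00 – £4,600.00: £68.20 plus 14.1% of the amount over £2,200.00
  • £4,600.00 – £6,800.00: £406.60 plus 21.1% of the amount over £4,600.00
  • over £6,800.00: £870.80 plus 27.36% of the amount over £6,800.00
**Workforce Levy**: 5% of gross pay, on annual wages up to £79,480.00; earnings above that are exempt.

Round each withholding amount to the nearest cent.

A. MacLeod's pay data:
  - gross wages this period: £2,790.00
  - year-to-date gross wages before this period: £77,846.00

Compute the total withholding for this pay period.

£233.09

Wage Tax: taxable = £2,790.00
  £68.20 + 14.1% × (£2,790.00 − £2,200.00) = £68.20 + 14.1% × £590.00 = £151.39
Workforce Levy: cap £79,480.00 − YTD £77,846.00 = £1,634.00 subject; 5% × £1,634.00 = £81.70
Total: £151.39 + £81.70 = £233.09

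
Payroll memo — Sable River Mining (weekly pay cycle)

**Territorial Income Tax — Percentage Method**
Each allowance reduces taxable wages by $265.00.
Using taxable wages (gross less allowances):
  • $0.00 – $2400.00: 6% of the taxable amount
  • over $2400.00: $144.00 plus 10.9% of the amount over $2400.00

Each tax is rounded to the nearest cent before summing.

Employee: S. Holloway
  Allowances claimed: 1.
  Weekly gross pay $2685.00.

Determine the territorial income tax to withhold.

Territorial Income Tax: taxable = $2685.00 − 1×$265.00 = $2420.00
  $144.00 + 10.9% × ($2420.00 − $2400.00) = $144.00 + 10.9% × $20.00 = $146.18

$146.18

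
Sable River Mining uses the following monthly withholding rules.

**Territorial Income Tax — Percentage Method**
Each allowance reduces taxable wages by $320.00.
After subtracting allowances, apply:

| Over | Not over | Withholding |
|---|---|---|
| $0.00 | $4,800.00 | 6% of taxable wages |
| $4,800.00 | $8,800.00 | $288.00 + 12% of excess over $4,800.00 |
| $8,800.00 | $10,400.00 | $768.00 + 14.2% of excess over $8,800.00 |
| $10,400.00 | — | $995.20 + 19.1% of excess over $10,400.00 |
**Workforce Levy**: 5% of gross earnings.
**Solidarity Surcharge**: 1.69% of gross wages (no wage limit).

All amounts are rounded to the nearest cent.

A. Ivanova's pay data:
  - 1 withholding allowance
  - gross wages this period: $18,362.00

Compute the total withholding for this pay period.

Territorial Income Tax: taxable = $18,362.00 − 1×$320.00 = $18,042.00
  $995.20 + 19.1% × ($18,042.00 − $10,400.00) = $995.20 + 19.1% × $7,642.00 = $2,454.82
Workforce Levy: 5% × $18,362.00 = $918.10
Solidarity Surcharge: 1.69% × $18,362.00 = $310.32
Total: $2,454.82 + $918.10 + $310.32 = $3,683.24

$3,683.24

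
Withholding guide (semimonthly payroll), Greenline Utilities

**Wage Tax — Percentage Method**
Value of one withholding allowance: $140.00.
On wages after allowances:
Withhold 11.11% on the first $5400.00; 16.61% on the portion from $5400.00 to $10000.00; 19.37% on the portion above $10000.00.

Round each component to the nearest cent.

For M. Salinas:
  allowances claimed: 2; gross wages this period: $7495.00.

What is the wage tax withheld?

Wage Tax: taxable = $7495.00 − 2×$140.00 = $7215.00
  $599.94 + 16.61% × ($7215.00 − $5400.00) = $599.94 + 16.61% × $1815.00 = $901.41

$901.41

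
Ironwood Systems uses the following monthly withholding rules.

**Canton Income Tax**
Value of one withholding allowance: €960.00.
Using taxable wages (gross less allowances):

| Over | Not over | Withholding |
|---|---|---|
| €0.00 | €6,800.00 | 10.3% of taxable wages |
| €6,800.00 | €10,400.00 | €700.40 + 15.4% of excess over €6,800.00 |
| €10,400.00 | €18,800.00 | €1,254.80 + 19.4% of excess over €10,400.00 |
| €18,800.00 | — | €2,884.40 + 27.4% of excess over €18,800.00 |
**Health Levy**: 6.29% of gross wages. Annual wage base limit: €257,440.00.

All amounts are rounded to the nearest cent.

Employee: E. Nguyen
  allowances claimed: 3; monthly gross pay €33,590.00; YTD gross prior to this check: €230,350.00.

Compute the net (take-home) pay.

€25,738.30

Canton Income Tax: taxable = €33,590.00 − 3×€960.00 = €30,710.00
  €2,884.40 + 27.4% × (€30,710.00 − €18,800.00) = €2,884.40 + 27.4% × €11,910.00 = €6,147.74
Health Levy: cap €257,440.00 − YTD €230,350.00 = €27,090.00 subject; 6.29% × €27,090.00 = €1,703.96
Total withheld: €6,147.74 + €1,703.96 = €7,851.70
Net pay: €33,590.00 − €7,851.70 = €25,738.30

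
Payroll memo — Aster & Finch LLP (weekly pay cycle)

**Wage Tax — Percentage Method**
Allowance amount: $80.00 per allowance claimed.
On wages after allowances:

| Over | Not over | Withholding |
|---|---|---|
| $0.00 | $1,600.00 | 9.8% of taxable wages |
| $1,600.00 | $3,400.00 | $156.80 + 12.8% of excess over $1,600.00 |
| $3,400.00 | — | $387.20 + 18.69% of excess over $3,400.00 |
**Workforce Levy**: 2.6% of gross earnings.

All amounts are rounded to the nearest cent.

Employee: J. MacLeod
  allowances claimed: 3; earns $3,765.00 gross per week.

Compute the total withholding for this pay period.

Wage Tax: taxable = $3,765.00 − 3×$80.00 = $3,525.00
  $387.20 + 18.69% × ($3,525.00 − $3,400.00) = $387.20 + 18.69% × $125.00 = $410.56
Workforce Levy: 2.6% × $3,765.00 = $97.89
Total: $410.56 + $97.89 = $508.45

$508.45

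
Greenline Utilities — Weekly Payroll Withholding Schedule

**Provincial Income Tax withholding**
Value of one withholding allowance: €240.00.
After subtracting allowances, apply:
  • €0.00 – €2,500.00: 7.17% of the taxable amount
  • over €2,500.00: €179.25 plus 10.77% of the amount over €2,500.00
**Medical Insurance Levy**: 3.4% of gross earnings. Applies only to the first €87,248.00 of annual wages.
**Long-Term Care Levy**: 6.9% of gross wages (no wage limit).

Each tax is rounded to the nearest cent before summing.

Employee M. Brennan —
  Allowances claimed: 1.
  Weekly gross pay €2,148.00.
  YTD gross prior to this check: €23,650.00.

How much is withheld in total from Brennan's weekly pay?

Provincial Income Tax: taxable = €2,148.00 − 1×€240.00 = €1,908.00
  7.17% × €1,908.00 = €136.80
Medical Insurance Levy: 3.4% × €2,148.00 = €73.03
Long-Term Care Levy: 6.9% × €2,148.00 = €148.21
Total: €136.80 + €73.03 + €148.21 = €358.04

€358.04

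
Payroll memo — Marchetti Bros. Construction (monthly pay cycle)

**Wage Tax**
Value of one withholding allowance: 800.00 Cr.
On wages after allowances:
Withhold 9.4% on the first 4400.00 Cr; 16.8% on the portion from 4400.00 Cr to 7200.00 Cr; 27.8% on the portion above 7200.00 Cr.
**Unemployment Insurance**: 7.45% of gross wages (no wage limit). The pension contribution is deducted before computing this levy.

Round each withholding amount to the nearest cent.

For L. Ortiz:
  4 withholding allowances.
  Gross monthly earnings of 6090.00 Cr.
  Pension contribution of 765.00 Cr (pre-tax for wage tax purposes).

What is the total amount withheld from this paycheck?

Wage Tax: taxable = 6090.00 Cr − 765.00 Cr − 4×800.00 Cr = 2125.00 Cr
  9.4% × 2125.00 Cr = 199.75 Cr
Unemployment Insurance: 7.45% × 5325.00 Cr = 396.71 Cr
Total: 199.75 Cr + 396.71 Cr = 596.46 Cr

596.46 Cr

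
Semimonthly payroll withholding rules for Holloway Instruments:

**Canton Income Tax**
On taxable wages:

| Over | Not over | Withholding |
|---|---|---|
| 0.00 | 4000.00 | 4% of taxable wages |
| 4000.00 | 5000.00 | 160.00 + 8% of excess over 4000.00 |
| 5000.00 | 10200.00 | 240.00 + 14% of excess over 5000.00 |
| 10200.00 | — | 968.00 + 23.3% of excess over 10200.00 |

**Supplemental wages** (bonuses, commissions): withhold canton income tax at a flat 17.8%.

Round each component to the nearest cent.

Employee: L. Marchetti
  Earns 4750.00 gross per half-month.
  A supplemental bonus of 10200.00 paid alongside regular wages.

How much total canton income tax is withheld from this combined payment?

Canton Income Tax: taxable = 4750.00
  160.00 + 8% × (4750.00 − 4000.00) = 160.00 + 8% × 750.00 = 220.00
Supplemental (17.8% flat on bonus): 17.8% × 10200.00 = 1815.60
Total canton income tax: 220.00 + 1815.60 = 2035.60

2035.60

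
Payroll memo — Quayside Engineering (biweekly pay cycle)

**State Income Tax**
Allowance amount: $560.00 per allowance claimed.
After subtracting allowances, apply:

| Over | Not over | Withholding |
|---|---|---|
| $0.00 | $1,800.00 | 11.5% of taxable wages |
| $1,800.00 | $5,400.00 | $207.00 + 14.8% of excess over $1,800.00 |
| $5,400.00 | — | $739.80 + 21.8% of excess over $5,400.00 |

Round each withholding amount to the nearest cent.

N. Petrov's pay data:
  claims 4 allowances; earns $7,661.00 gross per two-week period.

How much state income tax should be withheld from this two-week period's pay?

State Income Tax: taxable = $7,661.00 − 4×$560.00 = $5,421.00
  $739.80 + 21.8% × ($5,421.00 − $5,400.00) = $739.80 + 21.8% × $21.00 = $744.38

$744.38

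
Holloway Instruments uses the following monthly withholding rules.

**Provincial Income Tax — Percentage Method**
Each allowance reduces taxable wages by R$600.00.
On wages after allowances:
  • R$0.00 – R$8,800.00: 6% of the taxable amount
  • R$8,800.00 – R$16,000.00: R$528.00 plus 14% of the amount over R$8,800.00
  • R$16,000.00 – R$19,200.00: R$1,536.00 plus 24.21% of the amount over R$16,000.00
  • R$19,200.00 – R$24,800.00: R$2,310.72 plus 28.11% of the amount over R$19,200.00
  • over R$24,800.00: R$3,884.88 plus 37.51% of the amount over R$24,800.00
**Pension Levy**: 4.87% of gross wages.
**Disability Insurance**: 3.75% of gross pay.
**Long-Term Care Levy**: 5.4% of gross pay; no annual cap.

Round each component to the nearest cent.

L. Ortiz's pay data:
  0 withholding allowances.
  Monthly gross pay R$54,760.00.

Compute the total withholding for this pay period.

Provincial Income Tax: taxable = R$54,760.00
  R$3,884.88 + 37.51% × (R$54,760.00 − R$24,800.00) = R$3,884.88 + 37.51% × R$29,960.00 = R$15,122.88
Pension Levy: 4.87% × R$54,760.00 = R$2,666.81
Disability Insurance: 3.75% × R$54,760.00 = R$2,053.50
Long-Term Care Levy: 5.4% × R$54,760.00 = R$2,957.04
Total: R$15,122.88 + R$2,666.81 + R$2,053.50 + R$2,957.04 = R$22,800.23

R$22,800.23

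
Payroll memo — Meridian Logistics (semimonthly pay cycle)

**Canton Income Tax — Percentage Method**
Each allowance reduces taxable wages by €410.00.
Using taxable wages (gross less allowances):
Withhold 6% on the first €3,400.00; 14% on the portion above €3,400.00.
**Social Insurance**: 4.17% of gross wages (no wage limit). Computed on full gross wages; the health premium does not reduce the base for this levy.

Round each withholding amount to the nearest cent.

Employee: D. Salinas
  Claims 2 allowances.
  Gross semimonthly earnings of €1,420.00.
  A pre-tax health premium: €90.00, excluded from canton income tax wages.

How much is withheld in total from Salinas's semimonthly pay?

Canton Income Tax: taxable = €1,420.00 − €90.00 − 2×€410.00 = €510.00
  6% × €510.00 = €30.60
Social Insurance: 4.17% × €1,420.00 = €59.21
Total: €30.60 + €59.21 = €89.81

€89.81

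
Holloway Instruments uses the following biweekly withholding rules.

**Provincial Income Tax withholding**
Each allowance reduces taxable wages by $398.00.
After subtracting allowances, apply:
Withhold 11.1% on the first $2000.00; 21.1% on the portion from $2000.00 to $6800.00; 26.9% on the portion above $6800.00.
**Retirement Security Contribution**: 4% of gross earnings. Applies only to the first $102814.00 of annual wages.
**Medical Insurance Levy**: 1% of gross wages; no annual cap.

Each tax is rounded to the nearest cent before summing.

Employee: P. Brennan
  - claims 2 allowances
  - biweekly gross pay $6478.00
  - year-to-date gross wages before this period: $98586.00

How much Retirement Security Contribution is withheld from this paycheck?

$169.12

Retirement Security Contribution: cap $102814.00 − YTD $98586.00 = $4228.00 subject; 4% × $4228.00 = $169.12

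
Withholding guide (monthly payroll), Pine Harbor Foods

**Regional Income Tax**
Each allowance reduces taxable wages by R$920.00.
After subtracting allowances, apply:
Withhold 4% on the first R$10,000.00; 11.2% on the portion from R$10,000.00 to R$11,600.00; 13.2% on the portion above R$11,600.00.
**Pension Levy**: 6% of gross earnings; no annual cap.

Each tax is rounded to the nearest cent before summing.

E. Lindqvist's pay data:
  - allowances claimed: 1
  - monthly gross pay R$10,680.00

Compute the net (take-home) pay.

Regional Income Tax: taxable = R$10,680.00 − 1×R$920.00 = R$9,760.00
  4% × R$9,760.00 = R$390.40
Pension Levy: 6% × R$10,680.00 = R$640.80
Total withheld: R$390.40 + R$640.80 = R$1,031.20
Net pay: R$10,680.00 − R$1,031.20 = R$9,648.80

R$9,648.80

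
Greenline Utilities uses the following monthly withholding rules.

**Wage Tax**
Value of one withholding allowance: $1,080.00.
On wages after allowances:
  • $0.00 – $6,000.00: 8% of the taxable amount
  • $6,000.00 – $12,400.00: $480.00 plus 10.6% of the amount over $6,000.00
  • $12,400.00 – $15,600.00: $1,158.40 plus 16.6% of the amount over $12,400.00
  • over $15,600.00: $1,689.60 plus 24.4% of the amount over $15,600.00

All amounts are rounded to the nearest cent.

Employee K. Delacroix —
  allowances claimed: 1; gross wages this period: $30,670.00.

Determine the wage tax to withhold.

Wage Tax: taxable = $30,670.00 − 1×$1,080.00 = $29,590.00
  $1,689.60 + 24.4% × ($29,590.00 − $15,600.00) = $1,689.60 + 24.4% × $13,990.00 = $5,103.16

$5,103.16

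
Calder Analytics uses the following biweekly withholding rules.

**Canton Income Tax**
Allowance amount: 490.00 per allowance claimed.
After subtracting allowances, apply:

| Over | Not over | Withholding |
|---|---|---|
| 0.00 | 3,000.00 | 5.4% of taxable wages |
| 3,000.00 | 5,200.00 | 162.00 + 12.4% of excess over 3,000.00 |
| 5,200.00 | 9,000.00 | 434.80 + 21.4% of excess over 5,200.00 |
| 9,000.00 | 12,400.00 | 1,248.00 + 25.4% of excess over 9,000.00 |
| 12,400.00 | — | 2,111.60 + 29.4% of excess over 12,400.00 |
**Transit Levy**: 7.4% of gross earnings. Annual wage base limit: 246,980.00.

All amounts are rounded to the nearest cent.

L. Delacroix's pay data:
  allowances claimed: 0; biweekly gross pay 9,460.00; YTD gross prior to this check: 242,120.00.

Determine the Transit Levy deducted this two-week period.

359.64

Transit Levy: cap 246,980.00 − YTD 242,120.00 = 4,860.00 subject; 7.4% × 4,860.00 = 359.64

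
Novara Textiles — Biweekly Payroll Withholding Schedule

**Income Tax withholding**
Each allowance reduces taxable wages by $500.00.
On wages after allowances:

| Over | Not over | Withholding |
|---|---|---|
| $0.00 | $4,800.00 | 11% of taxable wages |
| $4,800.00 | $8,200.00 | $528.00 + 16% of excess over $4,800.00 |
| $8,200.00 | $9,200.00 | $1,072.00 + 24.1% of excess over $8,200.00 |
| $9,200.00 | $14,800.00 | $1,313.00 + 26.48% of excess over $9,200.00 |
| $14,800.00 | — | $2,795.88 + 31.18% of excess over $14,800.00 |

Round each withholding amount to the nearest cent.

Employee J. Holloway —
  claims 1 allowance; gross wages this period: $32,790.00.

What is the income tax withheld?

Income Tax: taxable = $32,790.00 − 1×$500.00 = $32,290.00
  $2,795.88 + 31.18% × ($32,290.00 − $14,800.00) = $2,795.88 + 31.18% × $17,490.00 = $8,249.26

$8,249.26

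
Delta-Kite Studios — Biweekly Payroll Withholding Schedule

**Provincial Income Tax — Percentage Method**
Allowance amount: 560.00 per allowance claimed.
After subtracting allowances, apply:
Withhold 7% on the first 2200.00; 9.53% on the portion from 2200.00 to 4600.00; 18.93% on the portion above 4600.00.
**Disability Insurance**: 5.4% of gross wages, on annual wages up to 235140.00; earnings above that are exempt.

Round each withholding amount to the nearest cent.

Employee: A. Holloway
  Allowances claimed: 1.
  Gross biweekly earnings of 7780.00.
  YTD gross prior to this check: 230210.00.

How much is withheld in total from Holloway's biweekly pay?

1144.91

Provincial Income Tax: taxable = 7780.00 − 1×560.00 = 7220.00
  382.72 + 18.93% × (7220.00 − 4600.00) = 382.72 + 18.93% × 2620.00 = 878.69
Disability Insurance: cap 235140.00 − YTD 230210.00 = 4930.00 subject; 5.4% × 4930.00 = 266.22
Total: 878.69 + 266.22 = 1144.91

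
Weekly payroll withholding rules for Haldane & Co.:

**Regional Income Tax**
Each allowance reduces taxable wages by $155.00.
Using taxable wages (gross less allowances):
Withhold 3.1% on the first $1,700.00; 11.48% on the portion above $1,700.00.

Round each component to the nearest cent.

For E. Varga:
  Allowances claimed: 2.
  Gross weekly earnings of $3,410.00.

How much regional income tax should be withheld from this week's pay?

Regional Income Tax: taxable = $3,410.00 − 2×$155.00 = $3,100.00
  $52.70 + 11.48% × ($3,100.00 − $1,700.00) = $52.70 + 11.48% × $1,400.00 = $213.42

$213.42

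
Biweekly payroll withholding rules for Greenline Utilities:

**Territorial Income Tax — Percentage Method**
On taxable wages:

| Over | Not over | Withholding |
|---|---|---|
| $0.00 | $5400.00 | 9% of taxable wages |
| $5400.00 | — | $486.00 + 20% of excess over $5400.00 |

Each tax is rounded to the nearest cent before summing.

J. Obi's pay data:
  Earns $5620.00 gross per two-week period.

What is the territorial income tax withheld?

$530.00

Territorial Income Tax: taxable = $5620.00
  $486.00 + 20% × ($5620.00 − $5400.00) = $486.00 + 20% × $220.00 = $530.00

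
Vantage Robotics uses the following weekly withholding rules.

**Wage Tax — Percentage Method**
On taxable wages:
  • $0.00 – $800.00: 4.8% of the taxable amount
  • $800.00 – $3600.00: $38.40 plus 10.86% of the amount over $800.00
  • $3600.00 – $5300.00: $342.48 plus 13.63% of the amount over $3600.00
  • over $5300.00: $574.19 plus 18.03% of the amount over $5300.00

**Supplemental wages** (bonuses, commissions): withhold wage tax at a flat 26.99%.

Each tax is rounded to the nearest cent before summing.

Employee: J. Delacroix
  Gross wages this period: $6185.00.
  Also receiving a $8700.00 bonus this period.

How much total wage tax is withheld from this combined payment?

Wage Tax: taxable = $6185.00
  $574.19 + 18.03% × ($6185.00 − $5300.00) = $574.19 + 18.03% × $885.00 = $733.76
Supplemental (26.99% flat on bonus): 26.99% × $8700.00 = $2348.13
Total wage tax: $733.76 + $2348.13 = $3081.89

$3081.89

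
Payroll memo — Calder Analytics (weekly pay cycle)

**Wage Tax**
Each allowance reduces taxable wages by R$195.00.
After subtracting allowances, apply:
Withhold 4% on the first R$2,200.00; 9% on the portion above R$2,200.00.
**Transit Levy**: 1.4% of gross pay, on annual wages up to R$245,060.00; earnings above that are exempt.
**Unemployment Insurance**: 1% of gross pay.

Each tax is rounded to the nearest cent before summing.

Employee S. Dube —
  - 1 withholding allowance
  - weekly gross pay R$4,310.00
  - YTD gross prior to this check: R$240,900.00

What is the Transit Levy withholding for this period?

R$58.24

Transit Levy: cap R$245,060.00 − YTD R$240,900.00 = R$4,160.00 subject; 1.4% × R$4,160.00 = R$58.24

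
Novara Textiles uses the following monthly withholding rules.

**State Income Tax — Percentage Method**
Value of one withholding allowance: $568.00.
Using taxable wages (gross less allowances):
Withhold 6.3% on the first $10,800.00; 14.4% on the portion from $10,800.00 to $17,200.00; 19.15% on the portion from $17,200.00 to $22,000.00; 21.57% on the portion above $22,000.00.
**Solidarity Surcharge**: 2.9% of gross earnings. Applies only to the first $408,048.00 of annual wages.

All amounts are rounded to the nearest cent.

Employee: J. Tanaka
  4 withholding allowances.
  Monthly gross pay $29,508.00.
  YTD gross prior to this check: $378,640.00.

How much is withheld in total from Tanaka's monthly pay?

$4,503.44

State Income Tax: taxable = $29,508.00 − 4×$568.00 = $27,236.00
  $2,521.20 + 21.57% × ($27,236.00 − $22,000.00) = $2,521.20 + 21.57% × $5,236.00 = $3,650.61
Solidarity Surcharge: cap $408,048.00 − YTD $378,640.00 = $29,408.00 subject; 2.9% × $29,408.00 = $852.83
Total: $3,650.61 + $852.83 = $4,503.44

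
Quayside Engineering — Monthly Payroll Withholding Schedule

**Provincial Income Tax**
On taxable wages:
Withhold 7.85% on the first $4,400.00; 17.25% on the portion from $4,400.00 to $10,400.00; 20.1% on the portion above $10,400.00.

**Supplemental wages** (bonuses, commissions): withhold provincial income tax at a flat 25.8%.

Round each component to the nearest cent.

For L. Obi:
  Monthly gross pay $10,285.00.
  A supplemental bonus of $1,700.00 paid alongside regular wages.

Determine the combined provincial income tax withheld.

$1,799.16

Provincial Income Tax: taxable = $10,285.00
  $345.40 + 17.25% × ($10,285.00 − $4,400.00) = $345.40 + 17.25% × $5,885.00 = $1,360.56
Supplemental (25.8% flat on bonus): 25.8% × $1,700.00 = $438.60
Total provincial income tax: $1,360.56 + $438.60 = $1,799.16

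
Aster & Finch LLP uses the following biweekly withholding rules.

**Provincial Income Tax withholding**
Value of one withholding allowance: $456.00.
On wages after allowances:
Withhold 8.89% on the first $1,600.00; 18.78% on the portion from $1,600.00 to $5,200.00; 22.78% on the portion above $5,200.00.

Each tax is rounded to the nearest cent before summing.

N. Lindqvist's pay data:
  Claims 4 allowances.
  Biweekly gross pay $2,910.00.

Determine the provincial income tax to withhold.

$96.55

Provincial Income Tax: taxable = $2,910.00 − 4×$456.00 = $1,086.00
  8.89% × $1,086.00 = $96.55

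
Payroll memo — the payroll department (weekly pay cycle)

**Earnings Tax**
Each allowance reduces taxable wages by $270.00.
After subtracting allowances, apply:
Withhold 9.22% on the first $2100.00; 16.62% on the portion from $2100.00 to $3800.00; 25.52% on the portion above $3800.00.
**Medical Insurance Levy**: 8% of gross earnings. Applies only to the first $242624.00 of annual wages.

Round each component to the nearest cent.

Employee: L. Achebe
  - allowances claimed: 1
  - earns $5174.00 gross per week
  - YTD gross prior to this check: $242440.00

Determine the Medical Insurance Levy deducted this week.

$14.72

Medical Insurance Levy: cap $242624.00 − YTD $242440.00 = $184.00 subject; 8% × $184.00 = $14.72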